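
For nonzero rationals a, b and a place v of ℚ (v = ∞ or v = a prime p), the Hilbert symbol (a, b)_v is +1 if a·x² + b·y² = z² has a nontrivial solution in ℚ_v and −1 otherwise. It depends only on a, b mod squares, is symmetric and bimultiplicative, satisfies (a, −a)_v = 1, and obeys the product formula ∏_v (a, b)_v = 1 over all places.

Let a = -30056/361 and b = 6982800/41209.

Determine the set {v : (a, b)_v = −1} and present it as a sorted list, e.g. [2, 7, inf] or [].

Mod squares: a ≡ -26, b ≡ 33. Check v ∈ {∞, 2, 3, 5, 7, 11, 13, 17, 19, 23, 29}.
v=3: a=3^0·(≡1), b=3^1·(≡2) mod 3; (1|3)=+1, (2|3)=-1; (−1)^{0·1·1}·(+1)^1·(-1)^0 = +1.
v=11: a=11^0·(≡2), b=11^1·(≡4) mod 11; (2|11)=-1, (4|11)=+1; (−1)^{0·1·5}·(-1)^1·(+1)^0 = -1.
v=7: a=7^0·(≡4), b=7^-2·(≡6) mod 7; (4|7)=+1, (6|7)=-1; (−1)^{0·-2·3}·(+1)^-2·(-1)^0 = +1.
v=19: a=19^-2·(≡2), b=19^0·(≡2) mod 19; (2|19)=-1, (2|19)=-1; (−1)^{-2·0·9}·(-1)^0·(-1)^-2 = +1.
v=17: a=17^2·(≡8), b=17^0·(≡16) mod 17; (8|17)=+1, (16|17)=+1; (−1)^{2·0·8}·(+1)^0·(+1)^2 = +1.
v=2: v_2(a)=3, v_2(b)=4; units ≡ 3, 1 (mod 8); ε·ε+αω+βω = 1·0+3·0+4·1 ≡ 0  ⇒  (a,b)_2 = +1.
v=5: a=5^0·(≡4), b=5^2·(≡3) mod 5; (4|5)=+1, (3|5)=-1; (−1)^{0·2·2}·(+1)^2·(-1)^0 = +1.
v=∞: -26 < 0 and 33 > 0  ⇒  (a,b)_∞ = +1.
v=23: a=23^0·(≡19), b=23^2·(≡20) mod 23; (19|23)=-1, (20|23)=-1; (−1)^{0·2·11}·(-1)^2·(-1)^0 = +1.
v=29: a=29^0·(≡8), b=29^-2·(≡9) mod 29; (8|29)=-1, (9|29)=+1; (−1)^{0·-2·14}·(-1)^-2·(+1)^0 = +1.
v=13: a=13^1·(≡8), b=13^0·(≡7) mod 13; (8|13)=-1, (7|13)=-1; (−1)^{1·0·6}·(-1)^0·(-1)^1 = -1.
(-26, 33 / ℚ) ramifies at {11, 13}: a division algebra.

[11, 13]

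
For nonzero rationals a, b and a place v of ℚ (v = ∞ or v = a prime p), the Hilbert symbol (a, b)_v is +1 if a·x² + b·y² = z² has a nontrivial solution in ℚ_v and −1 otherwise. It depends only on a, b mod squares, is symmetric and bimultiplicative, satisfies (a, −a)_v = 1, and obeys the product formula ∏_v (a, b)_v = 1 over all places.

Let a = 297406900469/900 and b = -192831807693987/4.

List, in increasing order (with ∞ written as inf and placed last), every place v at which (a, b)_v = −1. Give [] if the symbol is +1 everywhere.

Mod squares: a ≡ 29, b ≡ -374187. Check v ∈ {∞, 2, 3, 5, 7, 11, 17, 23, 29, 37, 47}.
v=3: a=3^-2·(≡2), b=3^3·(≡2) mod 3; (2|3)=-1, (2|3)=-1; (−1)^{-2·3·1}·(-1)^3·(-1)^-2 = -1.
v=2: v_2(a)=-2, v_2(b)=-2; units ≡ 5, 5 (mod 8); ε·ε+αω+βω = 0·0+-2·1+-2·1 ≡ 0  ⇒  (a,b)_2 = +1.
v=23: a=23^2·(≡16), b=23^3·(≡15) mod 23; (16|23)=+1, (15|23)=-1; (−1)^{2·3·11}·(+1)^3·(-1)^2 = +1.
v=5: a=5^-2·(≡4), b=5^0·(≡2) mod 5; (4|5)=+1, (2|5)=-1; (−1)^{-2·0·2}·(+1)^0·(-1)^-2 = +1.
v=11: a=11^0·(≡7), b=11^1·(≡8) mod 11; (7|11)=-1, (8|11)=-1; (−1)^{0·1·5}·(-1)^1·(-1)^0 = -1.
v=47: a=47^0·(≡40), b=47^2·(≡1) mod 47; (40|47)=-1, (1|47)=+1; (−1)^{0·2·23}·(-1)^2·(+1)^0 = +1.
v=7: a=7^2·(≡1), b=7^2·(≡5) mod 7; (1|7)=+1, (5|7)=-1; (−1)^{2·2·3}·(+1)^2·(-1)^2 = +1.
v=29: a=29^1·(≡1), b=29^1·(≡18) mod 29; (1|29)=+1, (18|29)=-1; (−1)^{1·1·14}·(+1)^1·(-1)^1 = -1.
v=17: a=17^2·(≡7), b=17^1·(≡2) mod 17; (7|17)=-1, (2|17)=+1; (−1)^{2·1·8}·(-1)^1·(+1)^2 = -1.
v=∞: 29 > 0 and -374187 < 0  ⇒  (a,b)_∞ = +1.
v=37: a=37^2·(≡24), b=37^0·(≡29) mod 37; (24|37)=-1, (29|37)=-1; (−1)^{2·0·18}·(-1)^0·(-1)^2 = +1.
Ram(29, -374187) = {3, 11, 17, 29}; no ℚ_3-point on the conic.

[3, 11, 17, 29]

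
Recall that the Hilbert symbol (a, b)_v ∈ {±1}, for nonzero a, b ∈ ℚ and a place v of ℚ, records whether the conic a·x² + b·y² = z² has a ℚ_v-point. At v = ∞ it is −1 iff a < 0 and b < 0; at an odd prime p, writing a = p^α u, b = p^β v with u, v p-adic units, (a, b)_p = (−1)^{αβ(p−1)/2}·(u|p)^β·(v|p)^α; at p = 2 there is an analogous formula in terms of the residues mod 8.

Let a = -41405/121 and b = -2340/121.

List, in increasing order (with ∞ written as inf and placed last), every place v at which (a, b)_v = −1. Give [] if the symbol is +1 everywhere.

Mod squares: a ≡ -5, b ≡ -65. Check v ∈ {∞, 2, 3, 5, 7, 11, 13}.
v=3: a=3^0·(≡1), b=3^2·(≡1) mod 3; (1|3)=+1, (1|3)=+1; (−1)^{0·2·1}·(+1)^2·(+1)^0 = +1.
v=2: v_2(a)=0, v_2(b)=2; units ≡ 3, 7 (mod 8); ε·ε+αω+βω = 1·1+0·0+2·1 ≡ 1  ⇒  (a,b)_2 = -1.
v=11: a=11^-2·(≡10), b=11^-2·(≡3) mod 11; (10|11)=-1, (3|11)=+1; (−1)^{-2·-2·5}·(-1)^-2·(+1)^-2 = +1.
v=13: a=13^2·(≡7), b=13^1·(≡7) mod 13; (7|13)=-1, (7|13)=-1; (−1)^{2·1·6}·(-1)^1·(-1)^2 = -1.
v=∞: -5 < 0 and -65 < 0  ⇒  (a,b)_∞ = -1.
v=5: a=5^1·(≡4), b=5^1·(≡2) mod 5; (4|5)=+1, (2|5)=-1; (−1)^{1·1·2}·(+1)^1·(-1)^1 = -1.
v=7: a=7^2·(≡1), b=7^0·(≡6) mod 7; (1|7)=+1, (6|7)=-1; (−1)^{2·0·3}·(+1)^0·(-1)^2 = +1.
(-5, -65 / ℚ) ramifies at {2, 5, 13, ∞}: a division algebra.

[2, 5, 13, inf]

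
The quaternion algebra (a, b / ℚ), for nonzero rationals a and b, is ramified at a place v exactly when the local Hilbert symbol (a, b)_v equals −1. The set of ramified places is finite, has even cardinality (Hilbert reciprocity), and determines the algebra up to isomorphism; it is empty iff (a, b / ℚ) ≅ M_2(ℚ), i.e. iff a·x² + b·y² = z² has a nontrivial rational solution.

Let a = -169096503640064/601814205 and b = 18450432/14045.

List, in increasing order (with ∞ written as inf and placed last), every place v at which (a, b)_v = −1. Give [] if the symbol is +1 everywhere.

[2, 5, 11, 13]

(a, b) ≡ (-5005, 10010) mod (ℚ^×)²; places V = {2, 3, 5, 7, 11, 13, 19, 23, 53, ∞}.
(a,b)_53: α=-2, u≡35; β=-2, v≡25 (mod 53); (35|53)=-1, (25|53)=+1; sign (−1)^0·-1^-2·+1^-2 = +1.
(a,b)_7: α=1, u≡6; β=1, v≡1 (mod 7); (6|7)=-1, (1|7)=+1; sign (−1)^1·-1^1·+1^1 = +1.
(a,b)_3: α=-4, u≡2; β=2, v≡2 (mod 3); (2|3)=-1, (2|3)=-1; sign (−1)^0·-1^2·-1^-4 = +1.
(a,b)_∞: sgn(-5005)=−, sgn(10010)=+, so +1.
(a,b)_23: α=-2, u≡12; β=0, v≡21 (mod 23); (12|23)=+1, (21|23)=-1; sign (−1)^0·+1^0·-1^-2 = +1.
(a,b)_13: α=5, u≡8; β=1, v≡3 (mod 13); (8|13)=-1, (3|13)=+1; sign (−1)^0·-1^1·+1^5 = -1.
(a,b)_11: α=1, u≡6; β=1, v≡6 (mod 11); (6|11)=-1, (6|11)=-1; sign (−1)^1·-1^1·-1^1 = -1.
(a,b)_5: α=-1, u≡1; β=-1, v≡3 (mod 5); (1|5)=+1, (3|5)=-1; sign (−1)^0·+1^-1·-1^-1 = -1.
(a,b)_19: α=2, u≡9; β=0, v≡16 (mod 19); (9|19)=+1, (16|19)=+1; sign (−1)^0·+1^0·+1^2 = +1.
(a,b)_2: α=14, β=11; u≡3, v≡5 (mod 8); ε(u)ε(v)=1·0, αω(v)=14·1, βω(u)=11·1; sum ≡ 1  ⇒  -1.
Ram(-5005, 10010) = {2, 5, 11, 13}; no ℚ_2-point on the conic.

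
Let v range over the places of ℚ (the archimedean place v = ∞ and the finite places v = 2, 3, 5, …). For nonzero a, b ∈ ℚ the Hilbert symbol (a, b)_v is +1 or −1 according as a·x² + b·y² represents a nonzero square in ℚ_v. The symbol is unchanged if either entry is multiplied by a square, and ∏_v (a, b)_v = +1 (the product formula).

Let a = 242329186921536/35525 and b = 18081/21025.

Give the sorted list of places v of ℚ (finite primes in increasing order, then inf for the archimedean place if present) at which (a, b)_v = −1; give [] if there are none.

[11, 13, 17, 29]

Mod squares: a ≡ 89604229, b ≡ 41. Check v ∈ {∞, 2, 3, 5, 7, 11, 13, 17, 29, 31, 41}.
v=∞: 89604229 > 0 and 41 > 0  ⇒  (a,b)_∞ = +1.
v=11: a=11^1·(≡1), b=11^0·(≡2) mod 11; (1|11)=+1, (2|11)=-1; (−1)^{1·0·5}·(+1)^0·(-1)^1 = -1.
v=3: a=3^6·(≡1), b=3^2·(≡2) mod 3; (1|3)=+1, (2|3)=-1; (−1)^{6·2·1}·(+1)^2·(-1)^6 = +1.
v=29: a=29^-1·(≡22), b=29^-2·(≡11) mod 29; (22|29)=+1, (11|29)=-1; (−1)^{-1·-2·14}·(+1)^-2·(-1)^-1 = -1.
v=5: a=5^-2·(≡1), b=5^-2·(≡1) mod 5; (1|5)=+1, (1|5)=+1; (−1)^{-2·-2·2}·(+1)^-2·(+1)^-2 = +1.
v=17: a=17^1·(≡9), b=17^0·(≡6) mod 17; (9|17)=+1, (6|17)=-1; (−1)^{1·0·8}·(+1)^0·(-1)^1 = -1.
v=2: v_2(a)=6, v_2(b)=0; units ≡ 5, 1 (mod 8); ε·ε+αω+βω = 0·0+6·0+0·1 ≡ 0  ⇒  (a,b)_2 = +1.
v=31: a=31^1·(≡20), b=31^0·(≡10) mod 31; (20|31)=+1, (10|31)=+1; (−1)^{1·0·15}·(+1)^0·(+1)^1 = +1.
v=7: a=7^-2·(≡2), b=7^2·(≡3) mod 7; (2|7)=+1, (3|7)=-1; (−1)^{-2·2·3}·(+1)^2·(-1)^-2 = +1.
v=13: a=13^1·(≡11), b=13^0·(≡6) mod 13; (11|13)=-1, (6|13)=-1; (−1)^{1·0·6}·(-1)^0·(-1)^1 = -1.
v=41: a=41^3·(≡4), b=41^1·(≡32) mod 41; (4|41)=+1, (32|41)=+1; (−1)^{3·1·20}·(+1)^1·(+1)^3 = +1.
(89604229, 41 / ℚ) ramifies at {11, 13, 17, 29}: a division algebra.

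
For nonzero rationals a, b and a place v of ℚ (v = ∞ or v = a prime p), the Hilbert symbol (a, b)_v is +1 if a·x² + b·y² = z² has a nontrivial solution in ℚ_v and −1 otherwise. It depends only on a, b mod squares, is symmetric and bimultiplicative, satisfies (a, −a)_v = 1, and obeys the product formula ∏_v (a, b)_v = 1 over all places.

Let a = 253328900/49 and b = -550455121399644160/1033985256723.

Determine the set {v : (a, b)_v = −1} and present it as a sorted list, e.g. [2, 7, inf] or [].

(a, b) ≡ (2533289, -222870) mod (ℚ^×)²; places V = {2, 3, 5, 7, 11, 17, 19, 23, 31, 37, 41, 43, ∞}.
(a,b)_19: α=1, u≡14; β=1, v≡12 (mod 19); (14|19)=-1, (12|19)=-1; sign (−1)^1·-1^1·-1^1 = -1.
(a,b)_17: α=1, u≡12; β=1, v≡7 (mod 17); (12|17)=-1, (7|17)=-1; sign (−1)^0·-1^1·-1^1 = +1.
(a,b)_41: α=0, u≡29; β=-2, v≡35 (mod 41); (29|41)=-1, (35|41)=-1; sign (−1)^0·-1^-2·-1^0 = +1.
(a,b)_43: α=0, u≡27; β=-2, v≡2 (mod 43); (27|43)=-1, (2|43)=-1; sign (−1)^0·-1^-2·-1^0 = +1.
(a,b)_23: α=1, u≡20; β=1, v≡3 (mod 23); (20|23)=-1, (3|23)=+1; sign (−1)^1·-1^1·+1^1 = +1.
(a,b)_37: α=0, u≡34; β=-2, v≡24 (mod 37); (34|37)=+1, (24|37)=-1; sign (−1)^0·+1^-2·-1^0 = +1.
(a,b)_3: α=0, u≡2; β=-5, v≡2 (mod 3); (2|3)=-1, (2|3)=-1; sign (−1)^0·-1^-5·-1^0 = -1.
(a,b)_31: α=1, u≡27; β=2, v≡4 (mod 31); (27|31)=-1, (4|31)=+1; sign (−1)^0·-1^2·+1^1 = +1.
(a,b)_11: α=1, u≡5; β=0, v≡4 (mod 11); (5|11)=+1, (4|11)=+1; sign (−1)^0·+1^0·+1^1 = +1.
(a,b)_2: α=2, β=17; u≡1, v≡5 (mod 8); ε(u)ε(v)=0·0, αω(v)=2·1, βω(u)=17·0; sum ≡ 0  ⇒  +1.
(a,b)_7: α=-2, u≡6; β=6, v≡3 (mod 7); (6|7)=-1, (3|7)=-1; sign (−1)^0·-1^6·-1^-2 = +1.
(a,b)_5: α=2, u≡4; β=1, v≡1 (mod 5); (4|5)=+1, (1|5)=+1; sign (−1)^0·+1^1·+1^2 = +1.
(a,b)_∞: sgn(2533289)=+, sgn(-222870)=−, so +1.
Ram(2533289, -222870) = {3, 19}; no ℚ_3-point on the conic.

[3, 19]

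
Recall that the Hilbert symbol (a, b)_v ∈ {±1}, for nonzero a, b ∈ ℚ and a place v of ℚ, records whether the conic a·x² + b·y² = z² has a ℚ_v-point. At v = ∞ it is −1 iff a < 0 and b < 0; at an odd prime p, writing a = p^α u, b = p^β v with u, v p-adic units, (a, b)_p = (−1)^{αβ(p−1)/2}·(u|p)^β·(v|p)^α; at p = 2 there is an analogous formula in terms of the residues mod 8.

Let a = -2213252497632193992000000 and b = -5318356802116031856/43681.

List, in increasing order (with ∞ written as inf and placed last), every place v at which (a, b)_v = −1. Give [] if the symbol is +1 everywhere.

Mod squares: a ≡ -537602, b ≡ -39. Check v ∈ {∞, 2, 3, 5, 7, 11, 13, 19, 23, 29, 31}.
v=3: a=3^4·(≡1), b=3^5·(≡2) mod 3; (1|3)=+1, (2|3)=-1; (−1)^{4·5·1}·(+1)^5·(-1)^4 = +1.
v=29: a=29^3·(≡13), b=29^2·(≡11) mod 29; (13|29)=+1, (11|29)=-1; (−1)^{3·2·14}·(+1)^2·(-1)^3 = -1.
v=5: a=5^6·(≡2), b=5^0·(≡4) mod 5; (2|5)=-1, (4|5)=+1; (−1)^{6·0·2}·(-1)^0·(+1)^6 = +1.
v=7: a=7^0·(≡5), b=7^2·(≡5) mod 7; (5|7)=-1, (5|7)=-1; (−1)^{0·2·3}·(-1)^2·(-1)^0 = +1.
v=∞: -537602 < 0 and -39 < 0  ⇒  (a,b)_∞ = -1.
v=31: a=31^1·(≡20), b=31^0·(≡23) mod 31; (20|31)=+1, (23|31)=-1; (−1)^{1·0·15}·(+1)^0·(-1)^1 = -1.
v=2: v_2(a)=9, v_2(b)=4; units ≡ 7, 1 (mod 8); ε·ε+αω+βω = 1·0+9·0+4·0 ≡ 0  ⇒  (a,b)_2 = +1.
v=19: a=19^0·(≡15), b=19^-2·(≡3) mod 19; (15|19)=-1, (3|19)=-1; (−1)^{0·-2·9}·(-1)^-2·(-1)^0 = +1.
v=13: a=13^5·(≡3), b=13^7·(≡9) mod 13; (3|13)=+1, (9|13)=+1; (−1)^{5·7·6}·(+1)^7·(+1)^5 = +1.
v=23: a=23^3·(≡11), b=23^2·(≡10) mod 23; (11|23)=-1, (10|23)=-1; (−1)^{3·2·11}·(-1)^2·(-1)^3 = -1.
v=11: a=11^0·(≡4), b=11^-2·(≡3) mod 11; (4|11)=+1, (3|11)=+1; (−1)^{0·-2·5}·(+1)^-2·(+1)^0 = +1.
|Ram(-537602, -39)| = 4, even; anisotropic at {23, 29, 31, ∞}.

[23, 29, 31, inf]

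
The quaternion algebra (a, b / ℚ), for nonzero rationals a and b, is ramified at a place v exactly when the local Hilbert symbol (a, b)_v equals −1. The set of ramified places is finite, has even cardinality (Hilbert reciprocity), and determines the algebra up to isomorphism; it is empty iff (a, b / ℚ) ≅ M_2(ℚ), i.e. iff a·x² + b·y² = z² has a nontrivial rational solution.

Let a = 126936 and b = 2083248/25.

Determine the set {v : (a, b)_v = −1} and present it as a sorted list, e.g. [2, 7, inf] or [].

[17, 23, 41, 43]

(a, b) ≡ (3526, 14467) mod (ℚ^×)²; places V = {2, 3, 5, 17, 23, 37, 41, 43, ∞}.
(a,b)_23: α=0, u≡22; β=1, v≡1 (mod 23); (22|23)=-1, (1|23)=+1; sign (−1)^0·-1^1·+1^0 = -1.
(a,b)_∞: sgn(3526)=+, sgn(14467)=+, so +1.
(a,b)_3: α=2, u≡1; β=2, v≡1 (mod 3); (1|3)=+1, (1|3)=+1; sign (−1)^0·+1^2·+1^2 = +1.
(a,b)_5: α=0, u≡1; β=-2, v≡3 (mod 5); (1|5)=+1, (3|5)=-1; sign (−1)^0·+1^-2·-1^0 = +1.
(a,b)_17: α=0, u≡14; β=1, v≡1 (mod 17); (14|17)=-1, (1|17)=+1; sign (−1)^0·-1^1·+1^0 = -1.
(a,b)_37: α=0, u≡26; β=1, v≡7 (mod 37); (26|37)=+1, (7|37)=+1; sign (−1)^0·+1^1·+1^0 = +1.
(a,b)_43: α=1, u≡28; β=0, v≡20 (mod 43); (28|43)=-1, (20|43)=-1; sign (−1)^0·-1^0·-1^1 = -1.
(a,b)_41: α=1, u≡21; β=0, v≡13 (mod 41); (21|41)=+1, (13|41)=-1; sign (−1)^0·+1^0·-1^1 = -1.
(a,b)_2: α=3, β=4; u≡3, v≡3 (mod 8); ε(u)ε(v)=1·1, αω(v)=3·1, βω(u)=4·1; sum ≡ 0  ⇒  +1.
(3526, 14467 / ℚ) ramifies at {17, 23, 41, 43}: a division algebra.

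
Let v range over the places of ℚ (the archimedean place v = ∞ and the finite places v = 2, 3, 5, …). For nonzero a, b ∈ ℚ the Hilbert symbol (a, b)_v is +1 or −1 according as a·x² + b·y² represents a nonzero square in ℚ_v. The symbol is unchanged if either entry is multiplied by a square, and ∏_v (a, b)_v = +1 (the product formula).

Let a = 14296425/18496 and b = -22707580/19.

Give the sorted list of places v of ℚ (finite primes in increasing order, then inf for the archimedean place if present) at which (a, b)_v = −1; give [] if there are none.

[3, 5, 13, 17, 19, 31]

(a, b) ≡ (571857, -2201245) mod (ℚ^×)²; places V = {2, 3, 5, 7, 11, 13, 17, 19, 29, 31, 43, 47, ∞}.
(a,b)_3: α=1, u≡2; β=0, v≡2 (mod 3); (2|3)=-1, (2|3)=-1; sign (−1)^0·-1^0·-1^1 = -1.
(a,b)_7: α=0, u≡5; β=2, v≡3 (mod 7); (5|7)=-1, (3|7)=-1; sign (−1)^0·-1^2·-1^0 = +1.
(a,b)_∞: sgn(571857)=+, sgn(-2201245)=−, so +1.
(a,b)_19: α=0, u≡3; β=-1, v≡4 (mod 19); (3|19)=-1, (4|19)=+1; sign (−1)^0·-1^-1·+1^0 = -1.
(a,b)_31: α=1, u≡18; β=0, v≡17 (mod 31); (18|31)=+1, (17|31)=-1; sign (−1)^0·+1^0·-1^1 = -1.
(a,b)_11: α=1, u≡5; β=0, v≡9 (mod 11); (5|11)=+1, (9|11)=+1; sign (−1)^0·+1^0·+1^1 = +1.
(a,b)_5: α=2, u≡2; β=1, v≡1 (mod 5); (2|5)=-1, (1|5)=+1; sign (−1)^0·-1^1·+1^2 = -1.
(a,b)_17: α=-2, u≡12; β=1, v≡9 (mod 17); (12|17)=-1, (9|17)=+1; sign (−1)^0·-1^1·+1^-2 = -1.
(a,b)_13: α=1, u≡12; β=0, v≡11 (mod 13); (12|13)=+1, (11|13)=-1; sign (−1)^0·+1^0·-1^1 = -1.
(a,b)_43: α=1, u≡7; β=0, v≡13 (mod 43); (7|43)=-1, (13|43)=+1; sign (−1)^0·-1^0·+1^1 = +1.
(a,b)_2: α=-6, β=2; u≡1, v≡3 (mod 8); ε(u)ε(v)=0·1, αω(v)=-6·1, βω(u)=2·0; sum ≡ 0  ⇒  +1.
(a,b)_47: α=0, u≡8; β=1, v≡6 (mod 47); (8|47)=+1, (6|47)=+1; sign (−1)^0·+1^1·+1^0 = +1.
(a,b)_29: α=0, u≡4; β=1, v≡2 (mod 29); (4|29)=+1, (2|29)=-1; sign (−1)^0·+1^1·-1^0 = +1.
Ram(571857, -2201245) = {3, 5, 13, 17, 19, 31}; no ℚ_3-point on the conic.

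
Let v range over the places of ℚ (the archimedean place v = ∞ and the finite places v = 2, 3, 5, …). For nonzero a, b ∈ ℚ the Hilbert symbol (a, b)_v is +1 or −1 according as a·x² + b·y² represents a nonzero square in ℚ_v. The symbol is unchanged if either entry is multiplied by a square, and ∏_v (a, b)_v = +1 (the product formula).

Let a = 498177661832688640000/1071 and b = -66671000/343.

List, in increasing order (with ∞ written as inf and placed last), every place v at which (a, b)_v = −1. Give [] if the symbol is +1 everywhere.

[7, 11, 17, 29]

(a, b) ≡ (1746206, -38570) mod (ℚ^×)²; places V = {2, 3, 5, 7, 11, 17, 19, 23, 29, ∞}.
(a,b)_2: α=13, β=3; u≡7, v≡3 (mod 8); ε(u)ε(v)=1·1, αω(v)=13·1, βω(u)=3·0; sum ≡ 0  ⇒  +1.
(a,b)_3: α=-2, u≡2; β=0, v≡1 (mod 3); (2|3)=-1, (1|3)=+1; sign (−1)^0·-1^0·+1^-2 = +1.
(a,b)_7: α=-1, u≡5; β=-3, v≡3 (mod 7); (5|7)=-1, (3|7)=-1; sign (−1)^1·-1^-3·-1^-1 = -1.
(a,b)_23: α=1, u≡10; β=0, v≡13 (mod 23); (10|23)=-1, (13|23)=+1; sign (−1)^0·-1^0·+1^1 = +1.
(a,b)_5: α=4, u≡4; β=3, v≡4 (mod 5); (4|5)=+1, (4|5)=+1; sign (−1)^0·+1^3·+1^4 = +1.
(a,b)_∞: sgn(1746206)=+, sgn(-38570)=−, so +1.
(a,b)_11: α=3, u≡1; β=2, v≡6 (mod 11); (1|11)=+1, (6|11)=-1; sign (−1)^0·+1^2·-1^3 = -1.
(a,b)_29: α=3, u≡17; β=1, v≡5 (mod 29); (17|29)=-1, (5|29)=+1; sign (−1)^0·-1^1·+1^3 = -1.
(a,b)_19: α=4, u≡5; β=1, v≡15 (mod 19); (5|19)=+1, (15|19)=-1; sign (−1)^0·+1^1·-1^4 = +1.
(a,b)_17: α=-1, u≡1; β=0, v≡14 (mod 17); (1|17)=+1, (14|17)=-1; sign (−1)^0·+1^0·-1^-1 = -1.
(1746206, -38570 / ℚ) ramifies at {7, 11, 17, 29}: a division algebra.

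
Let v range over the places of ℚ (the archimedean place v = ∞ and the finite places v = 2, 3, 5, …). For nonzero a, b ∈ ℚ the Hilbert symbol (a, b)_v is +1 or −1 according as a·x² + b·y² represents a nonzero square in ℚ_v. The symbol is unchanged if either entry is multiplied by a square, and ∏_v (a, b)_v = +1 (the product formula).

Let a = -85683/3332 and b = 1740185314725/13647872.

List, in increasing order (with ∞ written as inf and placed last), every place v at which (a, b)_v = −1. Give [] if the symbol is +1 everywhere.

[]

Mod squares: a ≡ -51, b ≡ 245157. Check v ∈ {∞, 2, 3, 5, 7, 11, 13, 17, 19, 23}.
v=3: a=3^1·(≡1), b=3^1·(≡2) mod 3; (1|3)=+1, (2|3)=-1; (−1)^{1·1·1}·(+1)^1·(-1)^1 = +1.
v=13: a=13^4·(≡9), b=13^6·(≡12) mod 13; (9|13)=+1, (12|13)=+1; (−1)^{4·6·6}·(+1)^6·(+1)^4 = +1.
v=7: a=7^-2·(≡5), b=7^-2·(≡5) mod 7; (5|7)=-1, (5|7)=-1; (−1)^{-2·-2·3}·(-1)^-2·(-1)^-2 = +1.
v=11: a=11^0·(≡4), b=11^1·(≡3) mod 11; (4|11)=+1, (3|11)=+1; (−1)^{0·1·5}·(+1)^1·(+1)^0 = +1.
v=17: a=17^-1·(≡11), b=17^-1·(≡12) mod 17; (11|17)=-1, (12|17)=-1; (−1)^{-1·-1·8}·(-1)^-1·(-1)^-1 = +1.
v=23: a=23^0·(≡18), b=23^1·(≡11) mod 23; (18|23)=+1, (11|23)=-1; (−1)^{0·1·11}·(+1)^1·(-1)^0 = +1.
v=∞: -51 < 0 and 245157 > 0  ⇒  (a,b)_∞ = +1.
v=5: a=5^0·(≡1), b=5^2·(≡2) mod 5; (1|5)=+1, (2|5)=-1; (−1)^{0·2·2}·(+1)^2·(-1)^0 = +1.
v=2: v_2(a)=-2, v_2(b)=-14; units ≡ 5, 5 (mod 8); ε·ε+αω+βω = 0·0+-2·1+-14·1 ≡ 0  ⇒  (a,b)_2 = +1.
v=19: a=19^0·(≡1), b=19^1·(≡10) mod 19; (1|19)=+1, (10|19)=-1; (−1)^{0·1·9}·(+1)^1·(-1)^0 = +1.
Every local symbol is +1, so the conic -51·x² + 245157·y² = z² has ℚ_v-points for all v and hence a ℚ-point; (a, b / ℚ) ≅ M_2(ℚ).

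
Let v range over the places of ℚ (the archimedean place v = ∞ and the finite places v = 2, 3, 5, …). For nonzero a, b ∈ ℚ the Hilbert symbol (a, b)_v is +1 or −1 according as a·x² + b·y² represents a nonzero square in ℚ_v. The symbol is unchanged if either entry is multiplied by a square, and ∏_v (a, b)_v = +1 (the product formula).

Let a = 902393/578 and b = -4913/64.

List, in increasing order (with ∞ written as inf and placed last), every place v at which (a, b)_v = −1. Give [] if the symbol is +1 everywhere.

Mod squares: a ≡ 2146, b ≡ -17. Check v ∈ {∞, 2, 17, 29, 37}.
v=2: v_2(a)=-1, v_2(b)=-6; units ≡ 1, 7 (mod 8); ε·ε+αω+βω = 0·1+-1·0+-6·0 ≡ 0  ⇒  (a,b)_2 = +1.
v=17: a=17^-2·(≡8), b=17^3·(≡13) mod 17; (8|17)=+1, (13|17)=+1; (−1)^{-2·3·8}·(+1)^3·(+1)^-2 = +1.
v=29: a=29^3·(≡25), b=29^0·(≡27) mod 29; (25|29)=+1, (27|29)=-1; (−1)^{3·0·14}·(+1)^0·(-1)^3 = -1.
v=∞: 2146 > 0 and -17 < 0  ⇒  (a,b)_∞ = +1.
v=37: a=37^1·(≡26), b=37^0·(≡14) mod 37; (26|37)=+1, (14|37)=-1; (−1)^{1·0·18}·(+1)^0·(-1)^1 = -1.
|Ram(2146, -17)| = 2, even; anisotropic at {29, 37}.

[29, 37]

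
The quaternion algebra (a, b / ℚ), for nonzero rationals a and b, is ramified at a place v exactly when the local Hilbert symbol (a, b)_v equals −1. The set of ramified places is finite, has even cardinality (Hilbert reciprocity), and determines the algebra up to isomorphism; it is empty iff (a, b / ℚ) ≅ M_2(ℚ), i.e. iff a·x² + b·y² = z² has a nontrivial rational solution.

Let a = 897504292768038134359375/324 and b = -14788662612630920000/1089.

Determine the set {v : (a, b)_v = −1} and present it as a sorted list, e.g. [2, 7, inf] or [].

[2, 53]

(a, b) ≡ (8234239, -53) mod (ℚ^×)²; places V = {2, 3, 5, 11, 13, 17, 19, 37, 53, ∞}.
(a,b)_37: α=3, u≡24; β=2, v≡33 (mod 37); (24|37)=-1, (33|37)=+1; sign (−1)^0·-1^2·+1^3 = +1.
(a,b)_5: α=6, u≡1; β=4, v≡2 (mod 5); (1|5)=+1, (2|5)=-1; sign (−1)^0·+1^4·-1^6 = +1.
(a,b)_13: α=3, u≡10; β=2, v≡10 (mod 13); (10|13)=+1, (10|13)=+1; sign (−1)^0·+1^2·+1^3 = +1.
(a,b)_3: α=-4, u≡1; β=-2, v≡1 (mod 3); (1|3)=+1, (1|3)=+1; sign (−1)^0·+1^-2·+1^-4 = +1.
(a,b)_53: α=1, u≡14; β=1, v≡42 (mod 53); (14|53)=-1, (42|53)=+1; sign (−1)^0·-1^1·+1^1 = -1.
(a,b)_2: α=-2, β=6; u≡7, v≡3 (mod 8); ε(u)ε(v)=1·1, αω(v)=-2·1, βω(u)=6·0; sum ≡ 1  ⇒  -1.
(a,b)_19: α=3, u≡2; β=2, v≡1 (mod 19); (2|19)=-1, (1|19)=+1; sign (−1)^0·-1^2·+1^3 = +1.
(a,b)_11: α=0, u≡6; β=-2, v≡10 (mod 11); (6|11)=-1, (10|11)=-1; sign (−1)^0·-1^-2·-1^0 = +1.
(a,b)_17: α=5, u≡5; β=4, v≡13 (mod 17); (5|17)=-1, (13|17)=+1; sign (−1)^0·-1^4·+1^5 = +1.
(a,b)_∞: sgn(8234239)=+, sgn(-53)=−, so +1.
|Ram(8234239, -53)| = 2, even; anisotropic at {2, 53}.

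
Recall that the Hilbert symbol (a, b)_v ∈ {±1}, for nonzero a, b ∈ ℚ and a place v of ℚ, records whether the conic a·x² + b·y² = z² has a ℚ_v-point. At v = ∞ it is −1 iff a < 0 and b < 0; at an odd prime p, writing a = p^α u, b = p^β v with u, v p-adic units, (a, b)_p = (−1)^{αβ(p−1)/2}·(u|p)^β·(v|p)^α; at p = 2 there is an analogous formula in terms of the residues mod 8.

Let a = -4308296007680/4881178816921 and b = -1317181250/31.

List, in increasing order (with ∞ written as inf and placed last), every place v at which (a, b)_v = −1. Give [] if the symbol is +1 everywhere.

[2, 5, 11, 17, 31, inf]

Mod squares: a ≡ -5, b ≡ -1333310. Check v ∈ {∞, 2, 5, 7, 11, 17, 19, 23, 31, 37}.
v=2: v_2(a)=18, v_2(b)=1; units ≡ 3, 1 (mod 8); ε·ε+αω+βω = 1·0+18·0+1·1 ≡ 1  ⇒  (a,b)_2 = -1.
v=11: a=11^-4·(≡6), b=11^1·(≡8) mod 11; (6|11)=-1, (8|11)=-1; (−1)^{-4·1·5}·(-1)^1·(-1)^-4 = -1.
v=19: a=19^-2·(≡3), b=19^0·(≡8) mod 19; (3|19)=-1, (8|19)=-1; (−1)^{-2·0·9}·(-1)^0·(-1)^-2 = +1.
v=∞: -5 < 0 and -1333310 < 0  ⇒  (a,b)_∞ = -1.
v=37: a=37^2·(≡14), b=37^0·(≡20) mod 37; (14|37)=-1, (20|37)=-1; (−1)^{2·0·18}·(-1)^0·(-1)^2 = +1.
v=5: a=5^1·(≡4), b=5^5·(≡2) mod 5; (4|5)=+1, (2|5)=-1; (−1)^{1·5·2}·(+1)^5·(-1)^1 = -1.
v=7: a=7^4·(≡1), b=7^2·(≡1) mod 7; (1|7)=+1, (1|7)=+1; (−1)^{4·2·3}·(+1)^2·(+1)^4 = +1.
v=31: a=31^-4·(≡12), b=31^-1·(≡8) mod 31; (12|31)=-1, (8|31)=+1; (−1)^{-4·-1·15}·(-1)^-1·(+1)^-4 = -1.
v=23: a=23^0·(≡9), b=23^1·(≡1) mod 23; (9|23)=+1, (1|23)=+1; (−1)^{0·1·11}·(+1)^1·(+1)^0 = +1.
v=17: a=17^0·(≡7), b=17^1·(≡9) mod 17; (7|17)=-1, (9|17)=+1; (−1)^{0·1·8}·(-1)^1·(+1)^0 = -1.
(-5, -1333310 / ℚ) ramifies at {2, 5, 11, 17, 31, ∞}: a division algebra.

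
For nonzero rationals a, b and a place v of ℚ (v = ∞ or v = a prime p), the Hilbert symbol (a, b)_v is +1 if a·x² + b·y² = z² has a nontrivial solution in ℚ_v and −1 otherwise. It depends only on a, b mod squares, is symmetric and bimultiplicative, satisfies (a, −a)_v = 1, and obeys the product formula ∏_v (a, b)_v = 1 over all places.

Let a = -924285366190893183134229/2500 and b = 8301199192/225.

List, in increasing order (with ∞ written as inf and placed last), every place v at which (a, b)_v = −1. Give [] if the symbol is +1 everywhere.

(a, b) ≡ (-95381, 32422) mod (ℚ^×)²; places V = {2, 3, 5, 11, 13, 23, 29, 43, ∞}.
(a,b)_2: α=-2, β=3; u≡3, v≡3 (mod 8); ε(u)ε(v)=1·1, αω(v)=-2·1, βω(u)=3·1; sum ≡ 0  ⇒  +1.
(a,b)_13: α=3, u≡6; β=1, v≡6 (mod 13); (6|13)=-1, (6|13)=-1; sign (−1)^0·-1^1·-1^3 = +1.
(a,b)_3: α=2, u≡1; β=-2, v≡1 (mod 3); (1|3)=+1, (1|3)=+1; sign (−1)^0·+1^-2·+1^2 = +1.
(a,b)_29: α=3, u≡27; β=1, v≡28 (mod 29); (27|29)=-1, (28|29)=+1; sign (−1)^0·-1^1·+1^3 = -1.
(a,b)_43: α=2, u≡16; β=1, v≡15 (mod 43); (16|43)=+1, (15|43)=+1; sign (−1)^0·+1^1·+1^2 = +1.
(a,b)_∞: sgn(-95381)=−, sgn(32422)=+, so +1.
(a,b)_11: α=5, u≡7; β=2, v≡4 (mod 11); (7|11)=-1, (4|11)=+1; sign (−1)^0·-1^2·+1^5 = +1.
(a,b)_23: α=5, u≡9; β=2, v≡20 (mod 23); (9|23)=+1, (20|23)=-1; sign (−1)^0·+1^2·-1^5 = -1.
(a,b)_5: α=-4, u≡4; β=-2, v≡3 (mod 5); (4|5)=+1, (3|5)=-1; sign (−1)^0·+1^-2·-1^-4 = +1.
|Ram(-95381, 32422)| = 2, even; anisotropic at {23, 29}.

[23, 29]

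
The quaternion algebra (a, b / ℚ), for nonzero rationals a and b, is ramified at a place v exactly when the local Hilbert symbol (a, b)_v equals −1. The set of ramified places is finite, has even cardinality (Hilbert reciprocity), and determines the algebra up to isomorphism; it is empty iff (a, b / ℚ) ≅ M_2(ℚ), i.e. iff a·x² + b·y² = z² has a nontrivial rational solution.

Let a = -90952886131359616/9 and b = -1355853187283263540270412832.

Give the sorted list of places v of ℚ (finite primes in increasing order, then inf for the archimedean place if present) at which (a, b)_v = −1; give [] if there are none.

(a, b) ≡ (-45214, -354578) mod (ℚ^×)²; places V = {2, 3, 7, 13, 19, 31, 37, 43, 47, ∞}.
(a,b)_37: α=1, u≡28; β=2, v≡3 (mod 37); (28|37)=+1, (3|37)=+1; sign (−1)^0·+1^2·+1^1 = +1.
(a,b)_19: α=2, u≡6; β=3, v≡2 (mod 19); (6|19)=+1, (2|19)=-1; sign (−1)^0·+1^3·-1^2 = +1.
(a,b)_31: α=2, u≡6; β=3, v≡14 (mod 31); (6|31)=-1, (14|31)=+1; sign (−1)^0·-1^3·+1^2 = -1.
(a,b)_47: α=1, u≡16; β=2, v≡25 (mod 47); (16|47)=+1, (25|47)=+1; sign (−1)^0·+1^2·+1^1 = +1.
(a,b)_∞: sgn(-45214)=−, sgn(-354578)=−, so -1.
(a,b)_13: α=1, u≡5; β=2, v≡12 (mod 13); (5|13)=-1, (12|13)=+1; sign (−1)^0·-1^2·+1^1 = +1.
(a,b)_2: α=7, β=5; u≡1, v≡7 (mod 8); ε(u)ε(v)=0·1, αω(v)=7·0, βω(u)=5·0; sum ≡ 0  ⇒  +1.
(a,b)_3: α=-2, u≡2; β=6, v≡1 (mod 3); (2|3)=-1, (1|3)=+1; sign (−1)^0·-1^6·+1^-2 = +1.
(a,b)_7: α=2, u≡3; β=1, v≡6 (mod 7); (3|7)=-1, (6|7)=-1; sign (−1)^0·-1^1·-1^2 = -1.
(a,b)_43: α=2, u≡22; β=3, v≡17 (mod 43); (22|43)=-1, (17|43)=+1; sign (−1)^0·-1^3·+1^2 = -1.
|Ram(-45214, -354578)| = 4, even; anisotropic at {7, 31, 43, ∞}.

[7, 31, 43, inf]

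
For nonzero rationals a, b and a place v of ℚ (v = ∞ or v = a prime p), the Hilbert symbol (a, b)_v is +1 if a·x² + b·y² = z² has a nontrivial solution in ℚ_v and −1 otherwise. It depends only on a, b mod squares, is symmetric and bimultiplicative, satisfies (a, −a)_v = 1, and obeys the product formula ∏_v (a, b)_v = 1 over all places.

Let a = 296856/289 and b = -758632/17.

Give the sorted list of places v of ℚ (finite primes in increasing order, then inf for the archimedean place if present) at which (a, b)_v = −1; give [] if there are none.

[2, 7]

Mod squares: a ≡ 8246, b ≡ -3224186. Check v ∈ {∞, 2, 3, 7, 17, 19, 23, 31}.
v=∞: 8246 > 0 and -3224186 < 0  ⇒  (a,b)_∞ = +1.
v=2: v_2(a)=3, v_2(b)=3; units ≡ 3, 3 (mod 8); ε·ε+αω+βω = 1·1+3·1+3·1 ≡ 1  ⇒  (a,b)_2 = -1.
v=31: a=31^1·(≡9), b=31^1·(≡12) mod 31; (9|31)=+1, (12|31)=-1; (−1)^{1·1·15}·(+1)^1·(-1)^1 = +1.
v=23: a=23^0·(≡12), b=23^1·(≡8) mod 23; (12|23)=+1, (8|23)=+1; (−1)^{0·1·11}·(+1)^1·(+1)^0 = +1.
v=17: a=17^-2·(≡2), b=17^-1·(≡10) mod 17; (2|17)=+1, (10|17)=-1; (−1)^{-2·-1·8}·(+1)^-1·(-1)^-2 = +1.
v=3: a=3^2·(≡2), b=3^0·(≡1) mod 3; (2|3)=-1, (1|3)=+1; (−1)^{2·0·1}·(-1)^0·(+1)^2 = +1.
v=7: a=7^1·(≡1), b=7^1·(≡4) mod 7; (1|7)=+1, (4|7)=+1; (−1)^{1·1·3}·(+1)^1·(+1)^1 = -1.
v=19: a=19^1·(≡11), b=19^1·(≡14) mod 19; (11|19)=+1, (14|19)=-1; (−1)^{1·1·9}·(+1)^1·(-1)^1 = +1.
|Ram(8246, -3224186)| = 2, even; anisotropic at {2, 7}.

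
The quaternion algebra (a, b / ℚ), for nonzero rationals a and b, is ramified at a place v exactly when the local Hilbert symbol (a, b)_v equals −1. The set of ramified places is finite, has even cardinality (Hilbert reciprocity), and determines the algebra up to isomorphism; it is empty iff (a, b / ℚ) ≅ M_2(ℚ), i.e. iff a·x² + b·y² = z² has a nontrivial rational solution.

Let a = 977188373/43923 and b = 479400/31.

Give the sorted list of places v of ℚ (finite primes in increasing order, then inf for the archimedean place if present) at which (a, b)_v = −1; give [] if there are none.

[2, 3, 31, 47]

(a, b) ≡ (15351, 148614) mod (ℚ^×)²; places V = {2, 3, 5, 7, 11, 17, 19, 23, 31, 43, 47, ∞}.
(a,b)_47: α=0, u≡15; β=1, v≡44 (mod 47); (15|47)=-1, (44|47)=-1; sign (−1)^0·-1^1·-1^0 = -1.
(a,b)_2: α=0, β=3; u≡7, v≡3 (mod 8); ε(u)ε(v)=1·1, αω(v)=0·1, βω(u)=3·0; sum ≡ 1  ⇒  -1.
(a,b)_3: α=-1, u≡2; β=1, v≡2 (mod 3); (2|3)=-1, (2|3)=-1; sign (−1)^1·-1^1·-1^-1 = -1.
(a,b)_31: α=0, u≡11; β=-1, v≡16 (mod 31); (11|31)=-1, (16|31)=+1; sign (−1)^0·-1^-1·+1^0 = -1.
(a,b)_23: α=2, u≡11; β=0, v≡10 (mod 23); (11|23)=-1, (10|23)=-1; sign (−1)^0·-1^0·-1^2 = +1.
(a,b)_11: α=-4, u≡6; β=0, v≡1 (mod 11); (6|11)=-1, (1|11)=+1; sign (−1)^0·-1^0·+1^-4 = +1.
(a,b)_7: α=1, u≡4; β=0, v≡4 (mod 7); (4|7)=+1, (4|7)=+1; sign (−1)^0·+1^0·+1^1 = +1.
(a,b)_∞: sgn(15351)=+, sgn(148614)=+, so +1.
(a,b)_17: α=1, u≡8; β=1, v≡1 (mod 17); (8|17)=+1, (1|17)=+1; sign (−1)^0·+1^1·+1^1 = +1.
(a,b)_5: α=0, u≡1; β=2, v≡1 (mod 5); (1|5)=+1, (1|5)=+1; sign (−1)^0·+1^2·+1^0 = +1.
(a,b)_43: α=1, u≡40; β=0, v≡40 (mod 43); (40|43)=+1, (40|43)=+1; sign (−1)^0·+1^0·+1^1 = +1.
(a,b)_19: α=2, u≡15; β=0, v≡12 (mod 19); (15|19)=-1, (12|19)=-1; sign (−1)^0·-1^0·-1^2 = +1.
Ram(15351, 148614) = {2, 3, 31, 47}; no ℚ_2-point on the conic.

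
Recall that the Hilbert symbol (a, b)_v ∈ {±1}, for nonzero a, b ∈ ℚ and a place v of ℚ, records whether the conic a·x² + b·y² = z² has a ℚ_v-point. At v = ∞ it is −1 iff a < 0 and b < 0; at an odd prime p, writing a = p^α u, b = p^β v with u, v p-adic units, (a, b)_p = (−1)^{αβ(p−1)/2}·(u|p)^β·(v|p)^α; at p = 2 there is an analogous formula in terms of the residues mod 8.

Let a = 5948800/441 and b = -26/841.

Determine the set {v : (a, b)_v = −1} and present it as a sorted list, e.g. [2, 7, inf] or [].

Mod squares: a ≡ 22, b ≡ -26. Check v ∈ {∞, 2, 3, 5, 7, 11, 13, 29}.
v=13: a=13^2·(≡4), b=13^1·(≡7) mod 13; (4|13)=+1, (7|13)=-1; (−1)^{2·1·6}·(+1)^1·(-1)^2 = +1.
v=7: a=7^-2·(≡2), b=7^0·(≡2) mod 7; (2|7)=+1, (2|7)=+1; (−1)^{-2·0·3}·(+1)^0·(+1)^-2 = +1.
v=2: v_2(a)=7, v_2(b)=1; units ≡ 3, 3 (mod 8); ε·ε+αω+βω = 1·1+7·1+1·1 ≡ 1  ⇒  (a,b)_2 = -1.
v=11: a=11^1·(≡7), b=11^0·(≡8) mod 11; (7|11)=-1, (8|11)=-1; (−1)^{1·0·5}·(-1)^0·(-1)^1 = -1.
v=∞: 22 > 0 and -26 < 0  ⇒  (a,b)_∞ = +1.
v=3: a=3^-2·(≡1), b=3^0·(≡1) mod 3; (1|3)=+1, (1|3)=+1; (−1)^{-2·0·1}·(+1)^0·(+1)^-2 = +1.
v=29: a=29^0·(≡5), b=29^-2·(≡3) mod 29; (5|29)=+1, (3|29)=-1; (−1)^{0·-2·14}·(+1)^-2·(-1)^0 = +1.
v=5: a=5^2·(≡2), b=5^0·(≡4) mod 5; (2|5)=-1, (4|5)=+1; (−1)^{2·0·2}·(-1)^0·(+1)^2 = +1.
(22, -26 / ℚ) ramifies at {2, 11}: a division algebra.

[2, 11]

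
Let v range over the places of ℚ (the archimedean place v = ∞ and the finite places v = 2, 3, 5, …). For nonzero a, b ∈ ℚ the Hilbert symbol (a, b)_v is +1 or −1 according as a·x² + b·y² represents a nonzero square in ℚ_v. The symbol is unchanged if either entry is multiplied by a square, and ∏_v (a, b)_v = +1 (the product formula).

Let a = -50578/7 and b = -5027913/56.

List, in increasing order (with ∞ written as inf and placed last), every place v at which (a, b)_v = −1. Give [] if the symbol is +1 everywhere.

Mod squares: a ≡ -2926, b ≡ -798. Check v ∈ {∞, 2, 3, 7, 11, 19}.
v=3: a=3^0·(≡2), b=3^7·(≡1) mod 3; (2|3)=-1, (1|3)=+1; (−1)^{0·7·1}·(-1)^7·(+1)^0 = -1.
v=19: a=19^1·(≡16), b=19^1·(≡14) mod 19; (16|19)=+1, (14|19)=-1; (−1)^{1·1·9}·(+1)^1·(-1)^1 = +1.
v=7: a=7^-1·(≡4), b=7^-1·(≡5) mod 7; (4|7)=+1, (5|7)=-1; (−1)^{-1·-1·3}·(+1)^-1·(-1)^-1 = +1.
v=11: a=11^3·(≡4), b=11^2·(≡5) mod 11; (4|11)=+1, (5|11)=+1; (−1)^{3·2·5}·(+1)^2·(+1)^3 = +1.
v=2: v_2(a)=1, v_2(b)=-3; units ≡ 1, 1 (mod 8); ε·ε+αω+βω = 0·0+1·0+-3·0 ≡ 0  ⇒  (a,b)_2 = +1.
v=∞: -2926 < 0 and -798 < 0  ⇒  (a,b)_∞ = -1.
|Ram(-2926, -798)| = 2, even; anisotropic at {3, ∞}.

[3, inf]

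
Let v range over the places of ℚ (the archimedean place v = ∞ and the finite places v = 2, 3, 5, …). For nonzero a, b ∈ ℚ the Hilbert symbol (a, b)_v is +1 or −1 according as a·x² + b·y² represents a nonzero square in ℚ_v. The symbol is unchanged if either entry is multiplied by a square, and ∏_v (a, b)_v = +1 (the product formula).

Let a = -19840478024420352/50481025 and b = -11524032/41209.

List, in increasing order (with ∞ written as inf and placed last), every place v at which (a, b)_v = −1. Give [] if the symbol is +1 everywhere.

[13, 19, 47, inf]

(a, b) ≡ (-435643, -247) mod (ℚ^×)²; places V = {2, 3, 5, 7, 13, 19, 23, 29, 31, 47, ∞}.
(a,b)_13: α=3, u≡4; β=1, v≡7 (mod 13); (4|13)=+1, (7|13)=-1; sign (−1)^0·+1^1·-1^3 = -1.
(a,b)_23: α=1, u≡10; β=0, v≡16 (mod 23); (10|23)=-1, (16|23)=+1; sign (−1)^0·-1^0·+1^1 = +1.
(a,b)_31: α=1, u≡30; β=0, v≡28 (mod 31); (30|31)=-1, (28|31)=+1; sign (−1)^0·-1^0·+1^1 = +1.
(a,b)_2: α=10, β=6; u≡5, v≡1 (mod 8); ε(u)ε(v)=0·0, αω(v)=10·0, βω(u)=6·1; sum ≡ 0  ⇒  +1.
(a,b)_∞: sgn(-435643)=−, sgn(-247)=−, so -1.
(a,b)_29: α=-2, u≡9; β=-2, v≡11 (mod 29); (9|29)=+1, (11|29)=-1; sign (−1)^0·+1^-2·-1^-2 = +1.
(a,b)_5: α=-2, u≡3; β=0, v≡2 (mod 5); (3|5)=-1, (2|5)=-1; sign (−1)^0·-1^0·-1^-2 = +1.
(a,b)_47: α=1, u≡42; β=0, v≡29 (mod 47); (42|47)=+1, (29|47)=-1; sign (−1)^0·+1^0·-1^1 = -1.
(a,b)_19: α=2, u≡15; β=1, v≡5 (mod 19); (15|19)=-1, (5|19)=+1; sign (−1)^0·-1^1·+1^2 = -1.
(a,b)_7: α=-4, u≡4; β=-2, v≡5 (mod 7); (4|7)=+1, (5|7)=-1; sign (−1)^0·+1^-2·-1^-4 = +1.
(a,b)_3: α=6, u≡2; β=6, v≡2 (mod 3); (2|3)=-1, (2|3)=-1; sign (−1)^0·-1^6·-1^6 = +1.
(-435643, -247 / ℚ) ramifies at {13, 19, 47, ∞}: a division algebra.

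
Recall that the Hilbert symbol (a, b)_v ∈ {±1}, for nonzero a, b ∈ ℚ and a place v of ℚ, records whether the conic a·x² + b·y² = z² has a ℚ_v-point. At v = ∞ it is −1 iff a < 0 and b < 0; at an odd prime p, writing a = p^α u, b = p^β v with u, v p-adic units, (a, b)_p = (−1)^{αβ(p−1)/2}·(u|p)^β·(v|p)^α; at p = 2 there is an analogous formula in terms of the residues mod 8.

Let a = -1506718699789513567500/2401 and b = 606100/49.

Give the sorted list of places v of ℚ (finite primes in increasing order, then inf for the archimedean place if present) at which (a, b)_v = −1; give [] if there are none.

[19, 29]

Mod squares: a ≡ -4147, b ≡ 6061. Check v ∈ {∞, 2, 3, 5, 7, 11, 13, 17, 19, 29}.
v=∞: -4147 < 0 and 6061 > 0  ⇒  (a,b)_∞ = +1.
v=2: v_2(a)=2, v_2(b)=2; units ≡ 5, 5 (mod 8); ε·ε+αω+βω = 0·0+2·1+2·1 ≡ 0  ⇒  (a,b)_2 = +1.
v=3: a=3^4·(≡2), b=3^0·(≡1) mod 3; (2|3)=-1, (1|3)=+1; (−1)^{4·0·1}·(-1)^0·(+1)^4 = +1.
v=5: a=5^4·(≡2), b=5^2·(≡1) mod 5; (2|5)=-1, (1|5)=+1; (−1)^{4·2·2}·(-1)^2·(+1)^4 = +1.
v=19: a=19^2·(≡18), b=19^1·(≡12) mod 19; (18|19)=-1, (12|19)=-1; (−1)^{2·1·9}·(-1)^1·(-1)^2 = -1.
v=11: a=11^3·(≡10), b=11^1·(≡9) mod 11; (10|11)=-1, (9|11)=+1; (−1)^{3·1·5}·(-1)^1·(+1)^3 = +1.
v=17: a=17^2·(≡13), b=17^0·(≡9) mod 17; (13|17)=+1, (9|17)=+1; (−1)^{2·0·8}·(+1)^0·(+1)^2 = +1.
v=29: a=29^3·(≡14), b=29^1·(≡1) mod 29; (14|29)=-1, (1|29)=+1; (−1)^{3·1·14}·(-1)^1·(+1)^3 = -1.
v=7: a=7^-4·(≡4), b=7^-2·(≡5) mod 7; (4|7)=+1, (5|7)=-1; (−1)^{-4·-2·3}·(+1)^-2·(-1)^-4 = +1.
v=13: a=13^3·(≡8), b=13^0·(≡4) mod 13; (8|13)=-1, (4|13)=+1; (−1)^{3·0·6}·(-1)^0·(+1)^3 = +1.
|Ram(-4147, 6061)| = 2, even; anisotropic at {19, 29}.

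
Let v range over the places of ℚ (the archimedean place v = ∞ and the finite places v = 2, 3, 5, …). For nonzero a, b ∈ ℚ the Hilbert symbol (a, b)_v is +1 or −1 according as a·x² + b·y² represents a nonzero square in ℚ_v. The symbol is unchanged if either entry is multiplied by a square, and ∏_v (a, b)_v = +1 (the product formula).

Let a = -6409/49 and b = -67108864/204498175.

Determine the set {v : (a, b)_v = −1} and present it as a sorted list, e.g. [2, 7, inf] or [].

Mod squares: a ≡ -6409, b ≡ -7. Check v ∈ {∞, 2, 5, 7, 13, 17, 23, 29, 47}.
v=17: a=17^1·(≡10), b=17^0·(≡14) mod 17; (10|17)=-1, (14|17)=-1; (−1)^{1·0·8}·(-1)^0·(-1)^1 = -1.
v=47: a=47^0·(≡15), b=47^-2·(≡35) mod 47; (15|47)=-1, (35|47)=-1; (−1)^{0·-2·23}·(-1)^-2·(-1)^0 = +1.
v=2: v_2(a)=0, v_2(b)=26; units ≡ 7, 1 (mod 8); ε·ε+αω+βω = 1·0+0·0+26·0 ≡ 0  ⇒  (a,b)_2 = +1.
v=13: a=13^1·(≡4), b=13^0·(≡2) mod 13; (4|13)=+1, (2|13)=-1; (−1)^{1·0·6}·(+1)^0·(-1)^1 = -1.
v=∞: -6409 < 0 and -7 < 0  ⇒  (a,b)_∞ = -1.
v=7: a=7^-2·(≡3), b=7^-1·(≡3) mod 7; (3|7)=-1, (3|7)=-1; (−1)^{-2·-1·3}·(-1)^-1·(-1)^-2 = -1.
v=29: a=29^1·(≡2), b=29^0·(≡6) mod 29; (2|29)=-1, (6|29)=+1; (−1)^{1·0·14}·(-1)^0·(+1)^1 = +1.
v=23: a=23^0·(≡18), b=23^-2·(≡12) mod 23; (18|23)=+1, (12|23)=+1; (−1)^{0·-2·11}·(+1)^-2·(+1)^0 = +1.
v=5: a=5^0·(≡4), b=5^-2·(≡3) mod 5; (4|5)=+1, (3|5)=-1; (−1)^{0·-2·2}·(+1)^-2·(-1)^0 = +1.
(-6409, -7 / ℚ) ramifies at {7, 13, 17, ∞}: a division algebra.

[7, 13, 17, inf]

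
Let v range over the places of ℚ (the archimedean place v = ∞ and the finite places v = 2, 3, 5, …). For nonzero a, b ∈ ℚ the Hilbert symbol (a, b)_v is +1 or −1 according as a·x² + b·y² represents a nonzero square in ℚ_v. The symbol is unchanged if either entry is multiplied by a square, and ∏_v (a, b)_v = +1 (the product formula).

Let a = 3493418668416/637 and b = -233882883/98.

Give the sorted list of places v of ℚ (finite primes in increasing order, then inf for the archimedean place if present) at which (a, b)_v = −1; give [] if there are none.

[2, 23]

Mod squares: a ≡ 711022, b ≡ -641654. Check v ∈ {∞, 2, 3, 7, 13, 23, 29, 37, 41}.
v=2: v_2(a)=7, v_2(b)=-1; units ≡ 7, 5 (mod 8); ε·ε+αω+βω = 1·0+7·1+-1·0 ≡ 1  ⇒  (a,b)_2 = -1.
v=∞: 711022 > 0 and -641654 < 0  ⇒  (a,b)_∞ = +1.
v=7: a=7^-2·(≡2), b=7^-2·(≡2) mod 7; (2|7)=+1, (2|7)=+1; (−1)^{-2·-2·3}·(+1)^-2·(+1)^-2 = +1.
v=3: a=3^6·(≡1), b=3^6·(≡1) mod 3; (1|3)=+1, (1|3)=+1; (−1)^{6·6·1}·(+1)^6·(+1)^6 = +1.
v=29: a=29^1·(≡1), b=29^1·(≡16) mod 29; (1|29)=+1, (16|29)=+1; (−1)^{1·1·14}·(+1)^1·(+1)^1 = +1.
v=23: a=23^1·(≡12), b=23^1·(≡9) mod 23; (12|23)=+1, (9|23)=+1; (−1)^{1·1·11}·(+1)^1·(+1)^1 = -1.
v=37: a=37^2·(≡36), b=37^1·(≡26) mod 37; (36|37)=+1, (26|37)=+1; (−1)^{2·1·18}·(+1)^1·(+1)^2 = +1.
v=13: a=13^-1·(≡4), b=13^1·(≡3) mod 13; (4|13)=+1, (3|13)=+1; (−1)^{-1·1·6}·(+1)^1·(+1)^-1 = +1.
v=41: a=41^1·(≡9), b=41^0·(≡37) mod 41; (9|41)=+1, (37|41)=+1; (−1)^{1·0·20}·(+1)^0·(+1)^1 = +1.
(711022, -641654 / ℚ) ramifies at {2, 23}: a division algebra.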